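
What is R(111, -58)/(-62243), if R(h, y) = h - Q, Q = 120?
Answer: 9/62243 ≈ 0.00014459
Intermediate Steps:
R(h, y) = -120 + h (R(h, y) = h - 1*120 = h - 120 = -120 + h)
R(111, -58)/(-62243) = (-120 + 111)/(-62243) = -9*(-1/62243) = 9/62243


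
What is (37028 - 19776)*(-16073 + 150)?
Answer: -274703596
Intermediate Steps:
(37028 - 19776)*(-16073 + 150) = 17252*(-15923) = -274703596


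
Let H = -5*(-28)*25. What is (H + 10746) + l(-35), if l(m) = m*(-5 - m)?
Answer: 13196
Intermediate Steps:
H = 3500 (H = 140*25 = 3500)
(H + 10746) + l(-35) = (3500 + 10746) - 1*(-35)*(5 - 35) = 14246 - 1*(-35)*(-30) = 14246 - 1050 = 13196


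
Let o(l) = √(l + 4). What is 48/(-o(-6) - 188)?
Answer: -1504/5891 + 8*I*√2/5891 ≈ -0.2553 + 0.0019205*I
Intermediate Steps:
o(l) = √(4 + l)
48/(-o(-6) - 188) = 48/(-√(4 - 6) - 188) = 48/(-√(-2) - 188) = 48/(-I*√2 - 188) = 48/(-188 - I*√2)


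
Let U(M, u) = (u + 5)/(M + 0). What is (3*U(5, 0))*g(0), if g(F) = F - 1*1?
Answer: -3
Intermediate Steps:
U(M, u) = (5 + u)/M
g(F) = -1 + F (g(F) = F - 1 = -1 + F)
(3*U(5, 0))*g(0) = (3*((5 + 0)/5))*(-1 + 0) = (3*((1/5)*5))*(-1) = (3*1)*(-1) = 3*(-1) = -3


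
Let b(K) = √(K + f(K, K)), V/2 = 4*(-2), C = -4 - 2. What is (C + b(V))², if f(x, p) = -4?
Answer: 16 - 24*I*√5 ≈ 16.0 - 53.666*I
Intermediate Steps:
C = -6
V = -16 (V = 2*(4*(-2)) = 2*(-8) = -16)
b(K) = √(-4 + K) (b(K) = √(K - 4) = √(-4 + K))
(C + b(V))² = (-6 + √(-4 - 16))² = (-6 + √(-20))² = (-6 + 2*I*√5)²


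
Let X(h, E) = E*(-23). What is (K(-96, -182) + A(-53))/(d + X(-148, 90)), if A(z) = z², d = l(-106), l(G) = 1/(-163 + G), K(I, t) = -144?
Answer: -716885/556831 ≈ -1.2874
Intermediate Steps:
X(h, E) = -23*E
d = -1/269 (d = 1/(-163 - 106) = 1/(-269) = -1/269 ≈ -0.0037175)
(K(-96, -182) + A(-53))/(d + X(-148, 90)) = (-144 + (-53)²)/(-1/269 - 23*90) = (-144 + 2809)/(-1/269 - 2070) = 2665/(-556831/269) = 2665*(-269/556831) = -716885/556831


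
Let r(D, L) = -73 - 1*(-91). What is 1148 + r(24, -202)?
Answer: 1166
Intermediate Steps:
r(D, L) = 18 (r(D, L) = -73 + 91 = 18)
1148 + r(24, -202) = 1148 + 18 = 1166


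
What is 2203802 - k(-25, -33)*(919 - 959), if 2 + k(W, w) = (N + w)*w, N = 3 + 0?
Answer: 2243322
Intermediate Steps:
N = 3
k(W, w) = -2 + w*(3 + w) (k(W, w) = -2 + (3 + w)*w = -2 + w*(3 + w))
2203802 - k(-25, -33)*(919 - 959) = 2203802 - (-2 + (-33)**2 + 3*(-33))*(919 - 959) = 2203802 - (-2 + 1089 - 99)*(-40) = 2203802 - 988*(-40) = 2203802 - 1*(-39520) = 2203802 + 39520 = 2243322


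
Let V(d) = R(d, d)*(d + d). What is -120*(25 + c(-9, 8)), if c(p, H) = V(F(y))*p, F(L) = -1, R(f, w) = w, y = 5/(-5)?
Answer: -840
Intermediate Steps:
y = -1 (y = 5*(-⅕) = -1)
V(d) = 2*d² (V(d) = d*(d + d) = d*(2*d) = 2*d²)
c(p, H) = 2*p (c(p, H) = (2*(-1)²)*p = (2*1)*p = 2*p)
-120*(25 + c(-9, 8)) = -120*(25 + 2*(-9)) = -120*(25 - 18) = -120*7 = -840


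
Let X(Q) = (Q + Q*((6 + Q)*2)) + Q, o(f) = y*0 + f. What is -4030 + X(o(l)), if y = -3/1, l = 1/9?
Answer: -326302/81 ≈ -4028.4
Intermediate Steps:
l = ⅑ ≈ 0.11111
y = -3 (y = -3*1 = -3)
o(f) = f (o(f) = -3*0 + f = 0 + f = f)
X(Q) = 2*Q + Q*(12 + 2*Q) (X(Q) = (Q + Q*(12 + 2*Q)) + Q = 2*Q + Q*(12 + 2*Q))
-4030 + X(o(l)) = -4030 + 2*(⅑)*(7 + ⅑) = -4030 + 2*(⅑)*(64/9) = -4030 + 128/81 = -326302/81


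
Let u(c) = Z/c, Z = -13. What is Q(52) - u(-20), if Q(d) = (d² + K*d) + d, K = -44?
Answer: 9347/20 ≈ 467.35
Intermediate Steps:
Q(d) = d² - 43*d (Q(d) = (d² - 44*d) + d = d² - 43*d)
u(c) = -13/c
Q(52) - u(-20) = 52*(-43 + 52) - (-13)/(-20) = 52*9 - (-13)*(-1)/20 = 468 - 1*13/20 = 468 - 13/20 = 9347/20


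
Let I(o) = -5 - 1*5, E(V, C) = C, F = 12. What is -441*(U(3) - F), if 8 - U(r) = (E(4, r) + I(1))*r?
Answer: -7497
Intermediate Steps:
I(o) = -10 (I(o) = -5 - 5 = -10)
U(r) = 8 - r*(-10 + r) (U(r) = 8 - (r - 10)*r = 8 - (-10 + r)*r = 8 - r*(-10 + r))
-441*(U(3) - F) = -441*((8 - 1*3² + 10*3) - 1*12) = -441*((8 - 1*9 + 30) - 12) = -441*((8 - 9 + 30) - 12) = -441*(29 - 12) = -441*17 = -7497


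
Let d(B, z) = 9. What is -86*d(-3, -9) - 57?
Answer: -831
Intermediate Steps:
-86*d(-3, -9) - 57 = -86*9 - 57 = -774 - 57 = -831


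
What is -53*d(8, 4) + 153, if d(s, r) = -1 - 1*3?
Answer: 365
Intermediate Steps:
d(s, r) = -4 (d(s, r) = -1 - 3 = -4)
-53*d(8, 4) + 153 = -53*(-4) + 153 = 212 + 153 = 365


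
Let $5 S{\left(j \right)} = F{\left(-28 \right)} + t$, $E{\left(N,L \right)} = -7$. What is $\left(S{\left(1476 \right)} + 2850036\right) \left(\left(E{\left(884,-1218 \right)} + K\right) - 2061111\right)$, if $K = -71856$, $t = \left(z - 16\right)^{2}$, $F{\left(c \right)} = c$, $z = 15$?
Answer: $- \frac{30395205845022}{5} \approx -6.079 \cdot 10^{12}$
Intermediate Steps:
$t = 1$ ($t = \left(15 - 16\right)^{2} = \left(-1\right)^{2} = 1$)
$S{\left(j \right)} = - \frac{27}{5}$ ($S{\left(j \right)} = \frac{-28 + 1}{5} = \frac{1}{5} \left(-27\right) = - \frac{27}{5}$)
$\left(S{\left(1476 \right)} + 2850036\right) \left(\left(E{\left(884,-1218 \right)} + K\right) - 2061111\right) = \left(- \frac{27}{5} + 2850036\right) \left(\left(-7 - 71856\right) - 2061111\right) = \frac{14250153 \left(-71863 - 2061111\right)}{5} = \frac{14250153}{5} \left(-2132974\right) = - \frac{30395205845022}{5}$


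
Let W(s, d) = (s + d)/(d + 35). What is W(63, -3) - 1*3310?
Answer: -26465/8 ≈ -3308.1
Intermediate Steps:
W(s, d) = (d + s)/(35 + d)
W(63, -3) - 1*3310 = (-3 + 63)/(35 - 3) - 1*3310 = 60/32 - 3310 = (1/32)*60 - 3310 = 15/8 - 3310 = -26465/8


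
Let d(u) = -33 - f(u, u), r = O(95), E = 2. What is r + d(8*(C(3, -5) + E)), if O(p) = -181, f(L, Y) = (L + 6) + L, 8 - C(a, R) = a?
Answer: -332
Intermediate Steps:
C(a, R) = 8 - a
f(L, Y) = 6 + 2*L (f(L, Y) = (6 + L) + L = 6 + 2*L)
r = -181
d(u) = -39 - 2*u (d(u) = -33 - (6 + 2*u) = -33 + (-6 - 2*u) = -39 - 2*u)
r + d(8*(C(3, -5) + E)) = -181 + (-39 - 16*((8 - 1*3) + 2)) = -181 + (-39 - 16*((8 - 3) + 2)) = -181 + (-39 - 16*(5 + 2)) = -181 + (-39 - 16*7) = -181 + (-39 - 2*56) = -181 + (-39 - 112) = -181 - 151 = -332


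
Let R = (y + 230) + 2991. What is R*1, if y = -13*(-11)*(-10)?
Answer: 1791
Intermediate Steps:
y = -1430 (y = 143*(-10) = -1430)
R = 1791 (R = (-1430 + 230) + 2991 = -1200 + 2991 = 1791)
R*1 = 1791*1 = 1791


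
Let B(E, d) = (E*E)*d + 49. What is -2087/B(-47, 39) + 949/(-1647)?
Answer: -85241089/141971400 ≈ -0.60041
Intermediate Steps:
B(E, d) = 49 + d*E**2 (B(E, d) = E**2*d + 49 = d*E**2 + 49 = 49 + d*E**2)
-2087/B(-47, 39) + 949/(-1647) = -2087/(49 + 39*(-47)**2) + 949/(-1647) = -2087/(49 + 39*2209) + 949*(-1/1647) = -2087/(49 + 86151) - 949/1647 = -2087/86200 - 949/1647 = -85241089/141971400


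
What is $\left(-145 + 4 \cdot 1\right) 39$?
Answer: $-5499$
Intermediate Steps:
$\left(-145 + 4 \cdot 1\right) 39 = \left(-145 + 4\right) 39 = \left(-141\right) 39 = -5499$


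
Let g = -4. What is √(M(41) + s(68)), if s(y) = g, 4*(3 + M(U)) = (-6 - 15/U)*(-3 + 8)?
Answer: I*√100573/82 ≈ 3.8675*I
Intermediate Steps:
M(U) = -21/2 - 75/(4*U) (M(U) = -3 + ((-6 - 15/U)*(-3 + 8))/4 = -3 + ((-6 - 15/U)*5)/4 = -3 + (-30 - 75/U)/4 = -3 + (-15/2 - 75/(4*U)) = -21/2 - 75/(4*U))
s(y) = -4
√(M(41) + s(68)) = √((¾)*(-25 - 14*41)/41 - 4) = √((¾)*(1/41)*(-25 - 574) - 4) = √((¾)*(1/41)*(-599) - 4) = √(-1797/164 - 4) = √(-2453/164) = I*√100573/82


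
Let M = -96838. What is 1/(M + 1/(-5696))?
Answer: -5696/551589249 ≈ -1.0327e-5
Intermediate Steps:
1/(M + 1/(-5696)) = 1/(-96838 + 1/(-5696)) = 1/(-96838 - 1/5696) = 1/(-551589249/5696) = -5696/551589249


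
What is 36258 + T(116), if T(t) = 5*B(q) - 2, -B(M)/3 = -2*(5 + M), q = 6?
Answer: 36586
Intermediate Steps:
B(M) = 30 + 6*M (B(M) = -(-6)*(5 + M) = -3*(-10 - 2*M) = 30 + 6*M)
T(t) = 328 (T(t) = 5*(30 + 6*6) - 2 = 5*(30 + 36) - 2 = 5*66 - 2 = 330 - 2 = 328)
36258 + T(116) = 36258 + 328 = 36586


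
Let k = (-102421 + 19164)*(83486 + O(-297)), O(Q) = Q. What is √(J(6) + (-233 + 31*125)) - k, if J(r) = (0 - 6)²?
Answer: 6926066573 + √3678 ≈ 6.9261e+9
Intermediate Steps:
J(r) = 36 (J(r) = (-6)² = 36)
k = -6926066573 (k = (-102421 + 19164)*(83486 - 297) = -83257*83189 = -6926066573)
√(J(6) + (-233 + 31*125)) - k = √(36 + (-233 + 31*125)) - 1*(-6926066573) = √(36 + (-233 + 3875)) + 6926066573 = √(36 + 3642) + 6926066573 = √3678 + 6926066573 = 6926066573 + √3678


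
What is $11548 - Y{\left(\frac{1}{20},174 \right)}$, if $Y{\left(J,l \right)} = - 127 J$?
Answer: $\frac{231087}{20} \approx 11554.0$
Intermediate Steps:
$11548 - Y{\left(\frac{1}{20},174 \right)} = 11548 - - \frac{127}{20} = 11548 + \frac{127}{20} = \frac{231087}{20}$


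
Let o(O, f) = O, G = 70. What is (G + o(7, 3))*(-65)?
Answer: -5005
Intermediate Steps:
(G + o(7, 3))*(-65) = (70 + 7)*(-65) = 77*(-65) = -5005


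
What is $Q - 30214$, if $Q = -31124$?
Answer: $-61338$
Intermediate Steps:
$Q - 30214 = -31124 - 30214 = -61338$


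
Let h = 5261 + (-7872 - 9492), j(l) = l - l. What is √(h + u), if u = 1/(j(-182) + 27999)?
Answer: 2*I*√263557617114/9333 ≈ 110.01*I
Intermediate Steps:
j(l) = 0
h = -12103 (h = 5261 - 17364 = -12103)
u = 1/27999 (u = 1/(0 + 27999) = 1/27999 ≈ 3.5716e-5)
√(h + u) = √(-12103 + 1/27999) = √(-338871896/27999) = 2*I*√263557617114/9333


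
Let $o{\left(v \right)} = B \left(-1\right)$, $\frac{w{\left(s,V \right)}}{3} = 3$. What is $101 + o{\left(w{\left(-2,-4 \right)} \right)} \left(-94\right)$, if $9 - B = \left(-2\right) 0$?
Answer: $947$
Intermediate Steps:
$B = 9$ ($B = 9 - \left(-2\right) 0 = 9 - 0 = 9 + 0 = 9$)
$w{\left(s,V \right)} = 9$ ($w{\left(s,V \right)} = 3 \cdot 3 = 9$)
$o{\left(v \right)} = -9$ ($o{\left(v \right)} = 9 \left(-1\right) = -9$)
$101 + o{\left(w{\left(-2,-4 \right)} \right)} \left(-94\right) = 101 - -846 = 101 + 846 = 947$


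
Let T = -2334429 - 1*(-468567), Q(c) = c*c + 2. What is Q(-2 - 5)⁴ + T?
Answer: 4899339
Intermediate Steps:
Q(c) = 2 + c² (Q(c) = c² + 2 = 2 + c²)
T = -1865862 (T = -2334429 + 468567 = -1865862)
Q(-2 - 5)⁴ + T = (2 + (-2 - 5)²)⁴ - 1865862 = (2 + (-7)²)⁴ - 1865862 = (2 + 49)⁴ - 1865862 = 51⁴ - 1865862 = 6765201 - 1865862 = 4899339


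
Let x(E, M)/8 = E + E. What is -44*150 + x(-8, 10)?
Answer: -6728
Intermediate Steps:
x(E, M) = 16*E (x(E, M) = 8*(E + E) = 8*(2*E) = 16*E)
-44*150 + x(-8, 10) = -44*150 + 16*(-8) = -6600 - 128 = -6728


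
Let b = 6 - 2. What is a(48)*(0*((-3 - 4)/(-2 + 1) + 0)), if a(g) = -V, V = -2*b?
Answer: 0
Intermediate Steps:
b = 4
V = -8 (V = -2*4 = -8)
a(g) = 8 (a(g) = -1*(-8) = 8)
a(48)*(0*((-3 - 4)/(-2 + 1) + 0)) = 8*(0*((-3 - 4)/(-2 + 1) + 0)) = 8*(0*(-7/(-1) + 0)) = 8*(0*(-7*(-1) + 0)) = 8*(0*(7 + 0)) = 8*(0*7) = 8*0 = 0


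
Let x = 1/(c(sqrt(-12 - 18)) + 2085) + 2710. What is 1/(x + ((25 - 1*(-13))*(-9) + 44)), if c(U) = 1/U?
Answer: 52427544327/126455262061829 - I*sqrt(30)/758731572370974 ≈ 0.00041459 - 7.2189e-15*I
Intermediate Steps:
x = 2710 + 1/(2085 - I*sqrt(30)/30) (x = 1/(1/(sqrt(-12 - 18)) + 2085) + 2710 = 1/(1/(sqrt(-30)) + 2085) + 2710 = 1/(1/(I*sqrt(30)) + 2085) + 2710 = 1/(-I*sqrt(30)/30 + 2085) + 2710 = 1/(2085 - I*sqrt(30)/30) + 2710 = 2710 + 1/(2085 - I*sqrt(30)/30) ≈ 2710.0 + 4.1998e-8*I)
1/(x + ((25 - 1*(-13))*(-9) + 44)) = 1/((353429457760/130416751 + I*sqrt(30)/130416751) + ((25 - 1*(-13))*(-9) + 44)) = 1/((353429457760/130416751 + I*sqrt(30)/130416751) + ((25 + 13)*(-9) + 44)) = 1/((353429457760/130416751 + I*sqrt(30)/130416751) + (38*(-9) + 44)) = 1/((353429457760/130416751 + I*sqrt(30)/130416751) + (-342 + 44)) = 1/((353429457760/130416751 + I*sqrt(30)/130416751) - 298) = 1/(314565265962/130416751 + I*sqrt(30)/130416751)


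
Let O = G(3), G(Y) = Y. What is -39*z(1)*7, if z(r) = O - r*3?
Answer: 0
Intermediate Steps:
O = 3
z(r) = 3 - 3*r (z(r) = 3 - r*3 = 3 - 3*r)
-39*z(1)*7 = -39*(3 - 3*1)*7 = -39*(3 - 3)*7 = -39*0*7 = 0*7 = 0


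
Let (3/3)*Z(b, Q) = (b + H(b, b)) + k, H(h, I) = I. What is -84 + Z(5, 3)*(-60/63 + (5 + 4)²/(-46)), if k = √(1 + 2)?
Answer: -53677/483 - 2621*√3/966 ≈ -115.83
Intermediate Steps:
k = √3 ≈ 1.7320
Z(b, Q) = √3 + 2*b (Z(b, Q) = (b + b) + √3 = 2*b + √3 = √3 + 2*b)
-84 + Z(5, 3)*(-60/63 + (5 + 4)²/(-46)) = -84 + (√3 + 2*5)*(-60/63 + (5 + 4)²/(-46)) = -84 + (√3 + 10)*(-60*1/63 + 9²*(-1/46)) = -84 + (10 + √3)*(-20/21 + 81*(-1/46)) = -84 + (10 + √3)*(-20/21 - 81/46) = -84 + (10 + √3)*(-2621/966) = -84 + (-13105/483 - 2621*√3/966) = -53677/483 - 2621*√3/966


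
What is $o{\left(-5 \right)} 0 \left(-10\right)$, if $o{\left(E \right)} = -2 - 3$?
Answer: $0$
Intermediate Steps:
$o{\left(E \right)} = -5$ ($o{\left(E \right)} = -2 - 3 = -5$)
$o{\left(-5 \right)} 0 \left(-10\right) = \left(-5\right) 0 \left(-10\right) = 0 \left(-10\right) = 0$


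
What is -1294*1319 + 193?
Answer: -1706593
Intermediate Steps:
-1294*1319 + 193 = -1706786 + 193 = -1706593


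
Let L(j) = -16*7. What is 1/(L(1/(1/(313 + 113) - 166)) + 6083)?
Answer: 1/5971 ≈ 0.00016748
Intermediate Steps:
L(j) = -112
1/(L(1/(1/(313 + 113) - 166)) + 6083) = 1/(-112 + 6083) = 1/5971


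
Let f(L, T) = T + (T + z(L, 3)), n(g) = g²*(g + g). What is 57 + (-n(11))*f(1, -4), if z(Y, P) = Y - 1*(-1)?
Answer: 16029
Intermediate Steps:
n(g) = 2*g³ (n(g) = g²*(2*g) = 2*g³)
z(Y, P) = 1 + Y (z(Y, P) = Y + 1 = 1 + Y)
f(L, T) = 1 + L + 2*T (f(L, T) = T + (T + (1 + L)) = T + (1 + L + T) = 1 + L + 2*T)
57 + (-n(11))*f(1, -4) = 57 + (-2*11³)*(1 + 1 + 2*(-4)) = 57 + (-2*1331)*(1 + 1 - 8) = 57 - 1*2662*(-6) = 57 - 2662*(-6) = 57 + 15972 = 16029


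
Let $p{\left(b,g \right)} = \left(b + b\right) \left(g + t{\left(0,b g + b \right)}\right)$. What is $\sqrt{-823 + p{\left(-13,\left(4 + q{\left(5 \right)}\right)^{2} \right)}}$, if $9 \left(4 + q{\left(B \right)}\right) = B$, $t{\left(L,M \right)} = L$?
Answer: $\frac{i \sqrt{67313}}{9} \approx 28.828 i$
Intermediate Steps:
$q{\left(B \right)} = -4 + \frac{B}{9}$
$p{\left(b,g \right)} = 2 b g$ ($p{\left(b,g \right)} = \left(b + b\right) \left(g + 0\right) = 2 b g$)
$\sqrt{-823 + p{\left(-13,\left(4 + q{\left(5 \right)}\right)^{2} \right)}} = \sqrt{-823 + 2 \left(-13\right) \left(4 + \left(-4 + \frac{1}{9} \cdot 5\right)\right)^{2}} = \sqrt{-823 + 2 \left(-13\right) \left(4 + \left(-4 + \frac{5}{9}\right)\right)^{2}} = \sqrt{-823 + 2 \left(-13\right) \left(4 - \frac{31}{9}\right)^{2}} = \sqrt{-823 + 2 \left(-13\right) \left(\frac{5}{9}\right)^{2}} = \sqrt{-823 + 2 \left(-13\right) \frac{25}{81}} = \sqrt{-823 - \frac{650}{81}} = \sqrt{- \frac{67313}{81}} = \frac{i \sqrt{67313}}{9}$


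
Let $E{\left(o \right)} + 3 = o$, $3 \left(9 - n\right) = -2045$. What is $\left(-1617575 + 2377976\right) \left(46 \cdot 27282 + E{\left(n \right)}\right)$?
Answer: $954804866193$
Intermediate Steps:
$n = \frac{2072}{3}$ ($n = 9 - - \frac{2045}{3} = 9 + \frac{2045}{3} = \frac{2072}{3} \approx 690.67$)
$E{\left(o \right)} = -3 + o$
$\left(-1617575 + 2377976\right) \left(46 \cdot 27282 + E{\left(n \right)}\right) = \left(-1617575 + 2377976\right) \left(46 \cdot 27282 + \left(-3 + \frac{2072}{3}\right)\right) = 760401 \left(1254972 + \frac{2063}{3}\right) = 760401 \cdot \frac{3766979}{3} = 954804866193$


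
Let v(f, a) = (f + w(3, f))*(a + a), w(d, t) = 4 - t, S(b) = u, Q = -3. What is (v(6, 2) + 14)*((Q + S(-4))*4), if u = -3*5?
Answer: -2160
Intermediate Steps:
u = -15
S(b) = -15
v(f, a) = 8*a (v(f, a) = (f + (4 - f))*(a + a) = 4*(2*a) = 8*a)
(v(6, 2) + 14)*((Q + S(-4))*4) = (8*2 + 14)*((-3 - 15)*4) = (16 + 14)*(-18*4) = 30*(-72) = -2160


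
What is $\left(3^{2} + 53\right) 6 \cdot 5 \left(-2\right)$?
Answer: $-3720$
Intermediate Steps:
$\left(3^{2} + 53\right) 6 \cdot 5 \left(-2\right) = \left(9 + 53\right) 30 \left(-2\right) = 62 \left(-60\right) = -3720$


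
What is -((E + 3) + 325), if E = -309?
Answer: -19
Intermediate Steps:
-((E + 3) + 325) = -((-309 + 3) + 325) = -(-306 + 325) = -1*19 = -19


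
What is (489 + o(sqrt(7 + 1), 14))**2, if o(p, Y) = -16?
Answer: 223729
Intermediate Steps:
(489 + o(sqrt(7 + 1), 14))**2 = (489 - 16)**2 = 473**2 = 223729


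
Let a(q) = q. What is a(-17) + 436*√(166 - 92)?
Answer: -17 + 436*√74 ≈ 3733.6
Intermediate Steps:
a(-17) + 436*√(166 - 92) = -17 + 436*√(166 - 92) = -17 + 436*√74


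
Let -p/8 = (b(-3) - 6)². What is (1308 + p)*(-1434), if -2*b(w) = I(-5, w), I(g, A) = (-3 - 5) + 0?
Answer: -1829784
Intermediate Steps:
I(g, A) = -8 (I(g, A) = -8 + 0 = -8)
b(w) = 4 (b(w) = -½*(-8) = 4)
p = -32 (p = -8*(4 - 6)² = -8*(-2)² = -8*4 = -32)
(1308 + p)*(-1434) = (1308 - 32)*(-1434) = 1276*(-1434) = -1829784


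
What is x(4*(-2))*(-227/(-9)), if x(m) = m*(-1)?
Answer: 1816/9 ≈ 201.78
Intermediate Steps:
x(m) = -m
x(4*(-2))*(-227/(-9)) = (-4*(-2))*(-227/(-9)) = (-1*(-8))*(-227*(-1/9)) = 8*(227/9) = 1816/9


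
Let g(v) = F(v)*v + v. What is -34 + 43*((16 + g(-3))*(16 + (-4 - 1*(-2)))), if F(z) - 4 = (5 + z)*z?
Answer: 11404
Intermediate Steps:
F(z) = 4 + z*(5 + z) (F(z) = 4 + (5 + z)*z = 4 + z*(5 + z))
g(v) = v + v*(4 + v² + 5*v) (g(v) = (4 + v² + 5*v)*v + v = v*(4 + v² + 5*v) + v = v + v*(4 + v² + 5*v))
-34 + 43*((16 + g(-3))*(16 + (-4 - 1*(-2)))) = -34 + 43*((16 - 3*(5 + (-3)² + 5*(-3)))*(16 + (-4 - 1*(-2)))) = -34 + 43*((16 - 3*(5 + 9 - 15))*(16 + (-4 + 2))) = -34 + 43*((16 - 3*(-1))*(16 - 2)) = -34 + 43*((16 + 3)*14) = -34 + 43*(19*14) = -34 + 43*266 = -34 + 11438 = 11404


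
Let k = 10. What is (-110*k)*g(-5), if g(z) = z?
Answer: 5500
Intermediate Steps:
(-110*k)*g(-5) = -110*10*(-5) = -1100*(-5) = 5500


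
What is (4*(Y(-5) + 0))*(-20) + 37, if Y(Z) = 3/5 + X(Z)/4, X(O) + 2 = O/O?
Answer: 9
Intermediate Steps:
X(O) = -1 (X(O) = -2 + O/O = -2 + 1 = -1)
Y(Z) = 7/20 (Y(Z) = 3/5 - 1/4 = 3*(⅕) - 1*¼ = ⅗ - ¼ = 7/20)
(4*(Y(-5) + 0))*(-20) + 37 = (4*(7/20 + 0))*(-20) + 37 = (4*(7/20))*(-20) + 37 = (7/5)*(-20) + 37 = -28 + 37 = 9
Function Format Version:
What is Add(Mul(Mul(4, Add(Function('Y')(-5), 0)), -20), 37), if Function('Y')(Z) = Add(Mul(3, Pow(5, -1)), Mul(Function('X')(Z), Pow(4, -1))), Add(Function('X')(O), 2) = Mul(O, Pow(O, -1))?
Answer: 9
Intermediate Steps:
Function('X')(O) = -1 (Function('X')(O) = Add(-2, Mul(O, Pow(O, -1))) = Add(-2, 1) = -1)
Function('Y')(Z) = Rational(7, 20) (Function('Y')(Z) = Add(Mul(3, Pow(5, -1)), Mul(-1, Pow(4, -1))) = Add(Mul(3, Rational(1, 5)), Mul(-1, Rational(1, 4))) = Add(Rational(3, 5), Rational(-1, 4)) = Rational(7, 20))
Add(Mul(Mul(4, Add(Function('Y')(-5), 0)), -20), 37) = Add(Mul(Mul(4, Add(Rational(7, 20), 0)), -20), 37) = Add(Mul(Mul(4, Rational(7, 20)), -20), 37) = Add(Mul(Rational(7, 5), -20), 37) = Add(-28, 37) = 9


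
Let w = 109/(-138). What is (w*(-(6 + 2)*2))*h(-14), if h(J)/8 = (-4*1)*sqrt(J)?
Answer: -27904*I*sqrt(14)/69 ≈ -1513.1*I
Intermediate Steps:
h(J) = -32*sqrt(J) (h(J) = 8*((-4*1)*sqrt(J)) = 8*(-4*sqrt(J)) = -32*sqrt(J))
w = -109/138 (w = 109*(-1/138) = -109/138 ≈ -0.78986)
(w*(-(6 + 2)*2))*h(-14) = (-(-109)*(6 + 2)*2/138)*(-32*I*sqrt(14)) = (-(-109)*8*2/138)*(-32*I*sqrt(14)) = (-(-109)*16/138)*(-32*I*sqrt(14)) = (-109/138*(-16))*(-32*I*sqrt(14)) = 872*(-32*I*sqrt(14))/69 = -27904*I*sqrt(14)/69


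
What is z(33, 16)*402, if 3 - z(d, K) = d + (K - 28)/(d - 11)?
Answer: -130248/11 ≈ -11841.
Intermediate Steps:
z(d, K) = 3 - d - (-28 + K)/(-11 + d) (z(d, K) = 3 - (d + (K - 28)/(d - 11)) = 3 - (d + (-28 + K)/(-11 + d)) = 3 + (-d - (-28 + K)/(-11 + d)) = 3 - d - (-28 + K)/(-11 + d))
z(33, 16)*402 = ((-5 - 1*16 - 1*33² + 14*33)/(-11 + 33))*402 = ((-5 - 16 - 1*1089 + 462)/22)*402 = ((-5 - 16 - 1089 + 462)/22)*402 = ((1/22)*(-648))*402 = -324/11*402 = -130248/11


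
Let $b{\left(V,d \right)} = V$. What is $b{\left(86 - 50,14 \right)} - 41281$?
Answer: $-41245$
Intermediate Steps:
$b{\left(86 - 50,14 \right)} - 41281 = \left(86 - 50\right) - 41281 = 36 - 41281 = -41245$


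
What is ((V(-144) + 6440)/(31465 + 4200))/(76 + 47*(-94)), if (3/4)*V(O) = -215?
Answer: -142/3573633 ≈ -3.9735e-5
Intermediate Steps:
V(O) = -860/3 (V(O) = (4/3)*(-215) = -860/3)
((V(-144) + 6440)/(31465 + 4200))/(76 + 47*(-94)) = ((-860/3 + 6440)/(31465 + 4200))/(76 + 47*(-94)) = ((18460/3)/35665)/(76 - 4418) = ((18460/3)*(1/35665))/(-4342) = (3692/21399)*(-1/4342) = -142/3573633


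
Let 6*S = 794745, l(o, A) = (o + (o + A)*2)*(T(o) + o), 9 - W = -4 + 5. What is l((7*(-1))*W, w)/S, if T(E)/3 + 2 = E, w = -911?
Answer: 183080/52983 ≈ 3.4554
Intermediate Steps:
T(E) = -6 + 3*E
W = 8 (W = 9 - (-4 + 5) = 9 - 1*1 = 9 - 1 = 8)
l(o, A) = (-6 + 4*o)*(2*A + 3*o) (l(o, A) = (o + (o + A)*2)*((-6 + 3*o) + o) = (o + (A + o)*2)*(-6 + 4*o) = (o + (2*A + 2*o))*(-6 + 4*o) = (2*A + 3*o)*(-6 + 4*o) = (-6 + 4*o)*(2*A + 3*o))
S = 264915/2 (S = (⅙)*794745 = 264915/2 ≈ 1.3246e+5)
l((7*(-1))*W, w)/S = (-18*7*(-1)*8 - 12*(-911) + 12*((7*(-1))*8)² + 8*(-911)*((7*(-1))*8))/(264915/2) = (-(-126)*8 + 10932 + 12*(-7*8)² + 8*(-911)*(-7*8))*(2/264915) = (-18*(-56) + 10932 + 12*(-56)² + 8*(-911)*(-56))*(2/264915) = (1008 + 10932 + 12*3136 + 408128)*(2/264915) = (1008 + 10932 + 37632 + 408128)*(2/264915) = 457700*(2/264915) = 183080/52983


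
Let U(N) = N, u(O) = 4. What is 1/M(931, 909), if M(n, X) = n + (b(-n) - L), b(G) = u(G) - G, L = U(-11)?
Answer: 1/1877 ≈ 0.00053276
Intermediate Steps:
L = -11
b(G) = 4 - G
M(n, X) = 15 + 2*n (M(n, X) = n + ((4 - (-1)*n) - 1*(-11)) = n + ((4 + n) + 11) = n + (15 + n) = 15 + 2*n)
1/M(931, 909) = 1/(15 + 2*931) = 1/(15 + 1862) = 1/1877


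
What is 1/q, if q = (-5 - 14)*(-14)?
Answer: 1/266 ≈ 0.0037594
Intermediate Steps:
q = 266 (q = -19*(-14) = 266)
1/q = 1/266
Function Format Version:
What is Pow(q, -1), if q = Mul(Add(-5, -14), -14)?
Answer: Rational(1, 266) ≈ 0.0037594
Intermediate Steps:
q = 266 (q = Mul(-19, -14) = 266)
Pow(q, -1) = Pow(266, -1) = Rational(1, 266)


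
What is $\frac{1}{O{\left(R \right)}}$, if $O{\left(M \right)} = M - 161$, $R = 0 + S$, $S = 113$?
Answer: $- \frac{1}{48} \approx -0.020833$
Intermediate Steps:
$R = 113$ ($R = 0 + 113 = 113$)
$O{\left(M \right)} = -161 + M$
$\frac{1}{O{\left(R \right)}} = \frac{1}{-161 + 113} = \frac{1}{-48} = - \frac{1}{48}$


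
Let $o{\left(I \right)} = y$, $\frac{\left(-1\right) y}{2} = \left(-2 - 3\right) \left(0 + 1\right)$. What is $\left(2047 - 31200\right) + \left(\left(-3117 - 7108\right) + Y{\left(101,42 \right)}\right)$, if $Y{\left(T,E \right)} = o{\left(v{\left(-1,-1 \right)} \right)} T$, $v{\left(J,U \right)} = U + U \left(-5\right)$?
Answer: $-38368$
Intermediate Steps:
$y = 10$ ($y = - 2 \left(-2 - 3\right) \left(0 + 1\right) = - 2 \left(\left(-5\right) 1\right) = \left(-2\right) \left(-5\right) = 10$)
$v{\left(J,U \right)} = - 4 U$ ($v{\left(J,U \right)} = U - 5 U = - 4 U$)
$o{\left(I \right)} = 10$
$Y{\left(T,E \right)} = 10 T$
$\left(2047 - 31200\right) + \left(\left(-3117 - 7108\right) + Y{\left(101,42 \right)}\right) = \left(2047 - 31200\right) + \left(\left(-3117 - 7108\right) + 10 \cdot 101\right) = -29153 + \left(-10225 + 1010\right) = -29153 - 9215 = -38368$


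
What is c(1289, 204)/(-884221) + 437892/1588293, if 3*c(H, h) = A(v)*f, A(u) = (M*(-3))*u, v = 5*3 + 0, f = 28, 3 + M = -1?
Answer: 63358868/231405837 ≈ 0.27380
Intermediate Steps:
M = -4 (M = -3 - 1 = -4)
v = 15 (v = 15 + 0 = 15)
A(u) = 12*u (A(u) = (-4*(-3))*u = 12*u)
c(H, h) = 1680 (c(H, h) = ((12*15)*28)/3 = (180*28)/3 = (⅓)*5040 = 1680)
c(1289, 204)/(-884221) + 437892/1588293 = 1680/(-884221) + 437892/1588293 = 1680*(-1/884221) + 437892*(1/1588293) = -1680/884221 + 20852/75633 = 63358868/231405837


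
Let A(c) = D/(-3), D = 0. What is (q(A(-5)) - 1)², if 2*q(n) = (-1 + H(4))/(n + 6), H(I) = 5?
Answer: 4/9 ≈ 0.44444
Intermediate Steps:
A(c) = 0 (A(c) = 0/(-3) = 0*(-⅓) = 0)
q(n) = 2/(6 + n) (q(n) = ((-1 + 5)/(n + 6))/2 = (4/(6 + n))/2 = 2/(6 + n))
(q(A(-5)) - 1)² = (2/(6 + 0) - 1)² = (2/6 - 1)² = (2*(⅙) - 1)² = (⅓ - 1)² = (-⅔)² = 4/9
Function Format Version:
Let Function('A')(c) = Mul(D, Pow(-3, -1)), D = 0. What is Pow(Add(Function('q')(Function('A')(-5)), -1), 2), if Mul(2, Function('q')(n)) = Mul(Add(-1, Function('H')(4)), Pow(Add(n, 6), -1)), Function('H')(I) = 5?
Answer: Rational(4, 9) ≈ 0.44444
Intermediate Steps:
Function('A')(c) = 0 (Function('A')(c) = Mul(0, Pow(-3, -1)) = Mul(0, Rational(-1, 3)) = 0)
Function('q')(n) = Mul(2, Pow(Add(6, n), -1)) (Function('q')(n) = Mul(Rational(1, 2), Mul(Add(-1, 5), Pow(Add(n, 6), -1))) = Mul(Rational(1, 2), Mul(4, Pow(Add(6, n), -1))) = Mul(2, Pow(Add(6, n), -1)))
Pow(Add(Function('q')(Function('A')(-5)), -1), 2) = Pow(Add(Mul(2, Pow(Add(6, 0), -1)), -1), 2) = Pow(Add(Mul(2, Pow(6, -1)), -1), 2) = Pow(Add(Mul(2, Rational(1, 6)), -1), 2) = Pow(Add(Rational(1, 3), -1), 2) = Pow(Rational(-2, 3), 2) = Rational(4, 9)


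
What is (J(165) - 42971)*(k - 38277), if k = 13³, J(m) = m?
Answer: 1544440480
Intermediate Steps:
k = 2197
(J(165) - 42971)*(k - 38277) = (165 - 42971)*(2197 - 38277) = -42806*(-36080) = 1544440480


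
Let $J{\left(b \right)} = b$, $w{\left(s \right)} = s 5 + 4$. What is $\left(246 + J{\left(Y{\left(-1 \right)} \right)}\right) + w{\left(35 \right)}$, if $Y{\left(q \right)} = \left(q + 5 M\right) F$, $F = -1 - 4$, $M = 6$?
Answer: $280$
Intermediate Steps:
$w{\left(s \right)} = 4 + 5 s$ ($w{\left(s \right)} = 5 s + 4 = 4 + 5 s$)
$F = -5$ ($F = -1 - 4 = -5$)
$Y{\left(q \right)} = -150 - 5 q$ ($Y{\left(q \right)} = \left(q + 5 \cdot 6\right) \left(-5\right) = \left(q + 30\right) \left(-5\right) = \left(30 + q\right) \left(-5\right) = -150 - 5 q$)
$\left(246 + J{\left(Y{\left(-1 \right)} \right)}\right) + w{\left(35 \right)} = \left(246 - 145\right) + \left(4 + 5 \cdot 35\right) = \left(246 + \left(-150 + 5\right)\right) + \left(4 + 175\right) = \left(246 - 145\right) + 179 = 101 + 179 = 280$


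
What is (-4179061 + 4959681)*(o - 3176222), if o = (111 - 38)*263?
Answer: -2464435294260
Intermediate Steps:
o = 19199 (o = 73*263 = 19199)
(-4179061 + 4959681)*(o - 3176222) = (-4179061 + 4959681)*(19199 - 3176222) = 780620*(-3157023) = -2464435294260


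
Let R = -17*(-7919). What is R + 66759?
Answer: 201382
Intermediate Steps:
R = 134623
R + 66759 = 134623 + 66759 = 201382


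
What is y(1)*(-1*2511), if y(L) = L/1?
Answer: -2511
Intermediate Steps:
y(L) = L (y(L) = L*1 = L)
y(1)*(-1*2511) = 1*(-1*2511) = 1*(-2511) = -2511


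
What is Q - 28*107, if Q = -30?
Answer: -3026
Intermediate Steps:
Q - 28*107 = -30 - 28*107 = -30 - 2996 = -3026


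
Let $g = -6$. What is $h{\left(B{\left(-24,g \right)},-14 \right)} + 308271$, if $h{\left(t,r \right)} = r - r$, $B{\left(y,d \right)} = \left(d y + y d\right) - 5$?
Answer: $308271$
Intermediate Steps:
$B{\left(y,d \right)} = -5 + 2 d y$ ($B{\left(y,d \right)} = \left(d y + d y\right) - 5 = 2 d y - 5 = -5 + 2 d y$)
$h{\left(t,r \right)} = 0$
$h{\left(B{\left(-24,g \right)},-14 \right)} + 308271 = 0 + 308271 = 308271$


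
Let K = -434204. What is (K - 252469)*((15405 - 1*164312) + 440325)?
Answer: -200108872314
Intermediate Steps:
(K - 252469)*((15405 - 1*164312) + 440325) = (-434204 - 252469)*((15405 - 1*164312) + 440325) = -686673*((15405 - 164312) + 440325) = -686673*(-148907 + 440325) = -686673*291418 = -200108872314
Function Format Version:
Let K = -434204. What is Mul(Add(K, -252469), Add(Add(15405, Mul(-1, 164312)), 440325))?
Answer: -200108872314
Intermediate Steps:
Mul(Add(K, -252469), Add(Add(15405, Mul(-1, 164312)), 440325)) = Mul(Add(-434204, -252469), Add(Add(15405, Mul(-1, 164312)), 440325)) = Mul(-686673, Add(Add(15405, -164312), 440325)) = Mul(-686673, Add(-148907, 440325)) = Mul(-686673, 291418) = -200108872314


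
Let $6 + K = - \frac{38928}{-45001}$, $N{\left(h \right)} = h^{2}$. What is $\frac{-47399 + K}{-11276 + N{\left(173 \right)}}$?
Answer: $- \frac{2133233477}{839403653} \approx -2.5414$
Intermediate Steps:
$K = - \frac{231078}{45001}$ ($K = -6 - \frac{38928}{-45001} = -6 - - \frac{38928}{45001} = -6 + \frac{38928}{45001} = - \frac{231078}{45001} \approx -5.1349$)
$\frac{-47399 + K}{-11276 + N{\left(173 \right)}} = \frac{-47399 - \frac{231078}{45001}}{-11276 + 173^{2}} = - \frac{2133233477}{45001 \left(-11276 + 29929\right)} = - \frac{2133233477}{45001 \cdot 18653} = \left(- \frac{2133233477}{45001}\right) \frac{1}{18653} = - \frac{2133233477}{839403653}$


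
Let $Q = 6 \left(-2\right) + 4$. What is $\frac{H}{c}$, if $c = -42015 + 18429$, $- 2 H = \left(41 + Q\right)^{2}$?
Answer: $\frac{363}{15724} \approx 0.023086$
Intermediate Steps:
$Q = -8$ ($Q = -12 + 4 = -8$)
$H = - \frac{1089}{2}$ ($H = - \frac{\left(41 - 8\right)^{2}}{2} = - \frac{33^{2}}{2} = \left(- \frac{1}{2}\right) 1089 = - \frac{1089}{2} \approx -544.5$)
$c = -23586$
$\frac{H}{c} = - \frac{1089}{2 \left(-23586\right)} = \left(- \frac{1089}{2}\right) \left(- \frac{1}{23586}\right) = \frac{363}{15724}$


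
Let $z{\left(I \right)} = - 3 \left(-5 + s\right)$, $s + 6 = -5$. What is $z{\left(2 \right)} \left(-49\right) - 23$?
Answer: $-2375$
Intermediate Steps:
$s = -11$ ($s = -6 - 5 = -11$)
$z{\left(I \right)} = 48$ ($z{\left(I \right)} = - 3 \left(-5 - 11\right) = \left(-3\right) \left(-16\right) = 48$)
$z{\left(2 \right)} \left(-49\right) - 23 = 48 \left(-49\right) - 23 = -2352 - 23 = -2375$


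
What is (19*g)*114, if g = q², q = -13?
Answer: 366054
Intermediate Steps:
g = 169 (g = (-13)² = 169)
(19*g)*114 = (19*169)*114 = 3211*114 = 366054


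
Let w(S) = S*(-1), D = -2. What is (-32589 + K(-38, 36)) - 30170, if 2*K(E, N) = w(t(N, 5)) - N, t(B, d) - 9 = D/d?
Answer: -627813/10 ≈ -62781.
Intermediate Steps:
t(B, d) = 9 - 2/d
w(S) = -S
K(E, N) = -43/10 - N/2 (K(E, N) = (-(9 - 2/5) - N)/2 = (-(9 - 2*⅕) - N)/2 = (-(9 - ⅖) - N)/2 = (-1*43/5 - N)/2 = (-43/5 - N)/2 = -43/10 - N/2)
(-32589 + K(-38, 36)) - 30170 = (-32589 + (-43/10 - ½*36)) - 30170 = (-32589 + (-43/10 - 18)) - 30170 = (-32589 - 223/10) - 30170 = -326113/10 - 30170 = -627813/10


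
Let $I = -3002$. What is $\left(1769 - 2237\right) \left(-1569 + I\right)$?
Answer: $2139228$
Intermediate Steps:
$\left(1769 - 2237\right) \left(-1569 + I\right) = \left(1769 - 2237\right) \left(-1569 - 3002\right) = \left(-468\right) \left(-4571\right) = 2139228$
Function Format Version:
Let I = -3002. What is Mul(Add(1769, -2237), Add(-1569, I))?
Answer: 2139228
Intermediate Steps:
Mul(Add(1769, -2237), Add(-1569, I)) = Mul(Add(1769, -2237), Add(-1569, -3002)) = Mul(-468, -4571) = 2139228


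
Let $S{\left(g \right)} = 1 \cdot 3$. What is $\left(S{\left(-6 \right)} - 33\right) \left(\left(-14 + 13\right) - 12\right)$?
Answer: $390$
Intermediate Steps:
$S{\left(g \right)} = 3$
$\left(S{\left(-6 \right)} - 33\right) \left(\left(-14 + 13\right) - 12\right) = \left(3 - 33\right) \left(\left(-14 + 13\right) - 12\right) = - 30 \left(-1 - 12\right) = \left(-30\right) \left(-13\right) = 390$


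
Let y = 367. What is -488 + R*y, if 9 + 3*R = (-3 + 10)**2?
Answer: 13216/3 ≈ 4405.3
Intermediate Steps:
R = 40/3 (R = -3 + (-3 + 10)**2/3 = -3 + (1/3)*7**2 = -3 + (1/3)*49 = -3 + 49/3 = 40/3 ≈ 13.333)
-488 + R*y = -488 + (40/3)*367 = -488 + 14680/3 = 13216/3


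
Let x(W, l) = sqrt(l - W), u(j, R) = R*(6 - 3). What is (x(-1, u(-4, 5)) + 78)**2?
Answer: 6724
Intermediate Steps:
u(j, R) = 3*R (u(j, R) = R*3 = 3*R)
(x(-1, u(-4, 5)) + 78)**2 = (sqrt(3*5 - 1*(-1)) + 78)**2 = (sqrt(15 + 1) + 78)**2 = (sqrt(16) + 78)**2 = (4 + 78)**2 = 82**2 = 6724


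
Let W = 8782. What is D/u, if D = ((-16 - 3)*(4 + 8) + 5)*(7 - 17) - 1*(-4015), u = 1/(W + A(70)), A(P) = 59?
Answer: 55212045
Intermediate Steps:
u = 1/8841 (u = 1/(8782 + 59) = 1/8841 ≈ 0.00011311)
D = 6245 (D = (-19*12 + 5)*(-10) + 4015 = (-228 + 5)*(-10) + 4015 = -223*(-10) + 4015 = 2230 + 4015 = 6245)
D/u = 6245/(1/8841) = 6245*8841 = 55212045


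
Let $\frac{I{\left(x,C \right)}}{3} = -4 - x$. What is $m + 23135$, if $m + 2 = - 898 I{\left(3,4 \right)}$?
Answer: $41991$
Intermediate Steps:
$I{\left(x,C \right)} = -12 - 3 x$ ($I{\left(x,C \right)} = 3 \left(-4 - x\right) = -12 - 3 x$)
$m = 18856$ ($m = -2 - 898 \left(-12 - 9\right) = -2 - -18858 = -2 + 18858 = 18856$)
$m + 23135 = 18856 + 23135 = 41991$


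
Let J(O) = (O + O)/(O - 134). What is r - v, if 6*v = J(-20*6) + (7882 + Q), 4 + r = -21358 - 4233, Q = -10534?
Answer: -3194451/127 ≈ -25153.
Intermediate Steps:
J(O) = 2*O/(-134 + O) (J(O) = (2*O)/(-134 + O) = 2*O/(-134 + O))
r = -25595 (r = -4 + (-21358 - 4233) = -4 - 25591 = -25595)
v = -56114/127 (v = (2*(-20*6)/(-134 - 20*6) + (7882 - 10534))/6 = (2*(-120)/(-134 - 120) - 2652)/6 = (2*(-120)/(-254) - 2652)/6 = (2*(-120)*(-1/254) - 2652)/6 = (120/127 - 2652)/6 = (1/6)*(-336684/127) = -56114/127 ≈ -441.84)
r - v = -25595 - 1*(-56114/127) = -25595 + 56114/127 = -3194451/127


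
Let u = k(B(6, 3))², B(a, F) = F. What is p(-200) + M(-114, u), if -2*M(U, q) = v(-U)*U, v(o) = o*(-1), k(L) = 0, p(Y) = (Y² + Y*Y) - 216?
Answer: 73286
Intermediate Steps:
p(Y) = -216 + 2*Y² (p(Y) = (Y² + Y²) - 216 = 2*Y² - 216 = -216 + 2*Y²)
u = 0 (u = 0² = 0)
v(o) = -o
M(U, q) = -U²/2 (M(U, q) = -(-(-1)*U)*U/2 = -U*U/2 = -U²/2)
p(-200) + M(-114, u) = (-216 + 2*(-200)²) - ½*(-114)² = (-216 + 2*40000) - ½*12996 = (-216 + 80000) - 6498 = 79784 - 6498 = 73286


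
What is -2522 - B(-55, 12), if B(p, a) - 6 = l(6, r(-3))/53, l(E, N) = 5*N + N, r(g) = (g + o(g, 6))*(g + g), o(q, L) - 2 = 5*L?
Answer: -132940/53 ≈ -2508.3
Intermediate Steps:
o(q, L) = 2 + 5*L
r(g) = 2*g*(32 + g) (r(g) = (g + (2 + 5*6))*(g + g) = (g + (2 + 30))*(2*g) = (g + 32)*(2*g) = (32 + g)*(2*g) = 2*g*(32 + g))
l(E, N) = 6*N
B(p, a) = -726/53 (B(p, a) = 6 + (6*(2*(-3)*(32 - 3)))/53 = 6 + (6*(2*(-3)*29))*(1/53) = 6 + (6*(-174))*(1/53) = 6 - 1044*1/53 = 6 - 1044/53 = -726/53)
-2522 - B(-55, 12) = -2522 - 1*(-726/53) = -2522 + 726/53 = -132940/53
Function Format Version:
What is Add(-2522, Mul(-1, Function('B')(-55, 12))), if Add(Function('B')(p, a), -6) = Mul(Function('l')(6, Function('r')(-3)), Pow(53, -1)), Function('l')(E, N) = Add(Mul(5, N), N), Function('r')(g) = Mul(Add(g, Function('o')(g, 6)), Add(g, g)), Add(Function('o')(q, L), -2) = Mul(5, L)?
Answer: Rational(-132940, 53) ≈ -2508.3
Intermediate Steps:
Function('o')(q, L) = Add(2, Mul(5, L))
Function('r')(g) = Mul(2, g, Add(32, g)) (Function('r')(g) = Mul(Add(g, Add(2, Mul(5, 6))), Add(g, g)) = Mul(Add(g, Add(2, 30)), Mul(2, g)) = Mul(Add(g, 32), Mul(2, g)) = Mul(Add(32, g), Mul(2, g)) = Mul(2, g, Add(32, g)))
Function('l')(E, N) = Mul(6, N)
Function('B')(p, a) = Rational(-726, 53) (Function('B')(p, a) = Add(6, Mul(Mul(6, Mul(2, -3, Add(32, -3))), Pow(53, -1))) = Add(6, Mul(Mul(6, Mul(2, -3, 29)), Rational(1, 53))) = Add(6, Mul(Mul(6, -174), Rational(1, 53))) = Add(6, Mul(-1044, Rational(1, 53))) = Add(6, Rational(-1044, 53)) = Rational(-726, 53))
Add(-2522, Mul(-1, Function('B')(-55, 12))) = Add(-2522, Mul(-1, Rational(-726, 53))) = Add(-2522, Rational(726, 53)) = Rational(-132940, 53)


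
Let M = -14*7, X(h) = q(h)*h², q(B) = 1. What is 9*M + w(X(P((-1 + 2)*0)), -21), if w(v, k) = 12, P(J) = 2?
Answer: -870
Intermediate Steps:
X(h) = h² (X(h) = 1*h² = h²)
M = -98 (M = -2*49 = -98)
9*M + w(X(P((-1 + 2)*0)), -21) = 9*(-98) + 12 = -882 + 12 = -870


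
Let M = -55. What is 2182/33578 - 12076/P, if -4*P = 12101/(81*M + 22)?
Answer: -3595042767457/203163689 ≈ -17695.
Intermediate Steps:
P = 12101/17732 (P = -12101/(4*(81*(-55) + 22)) = -12101/(4*(-4455 + 22)) = -12101/(4*(-4433)) = -12101*(-1)/(4*4433) = -1/4*(-12101/4433) = 12101/17732 ≈ 0.68244)
2182/33578 - 12076/P = 2182/33578 - 12076/12101/17732 = 2182*(1/33578) - 12076*17732/12101 = 1091/16789 - 214131632/12101 = -3595042767457/203163689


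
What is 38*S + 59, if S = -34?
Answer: -1233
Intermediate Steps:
38*S + 59 = 38*(-34) + 59 = -1292 + 59 = -1233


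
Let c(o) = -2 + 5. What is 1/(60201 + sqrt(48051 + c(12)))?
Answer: 20067/1208037449 - sqrt(48054)/3624112347 ≈ 1.6551e-5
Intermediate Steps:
c(o) = 3
1/(60201 + sqrt(48051 + c(12))) = 1/(60201 + sqrt(48051 + 3)) = 1/(60201 + sqrt(48054))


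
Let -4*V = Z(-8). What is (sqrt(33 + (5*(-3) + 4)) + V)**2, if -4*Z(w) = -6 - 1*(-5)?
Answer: 5633/256 - sqrt(22)/8 ≈ 21.418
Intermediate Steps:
Z(w) = 1/4 (Z(w) = -(-6 - 1*(-5))/4 = -(-6 + 5)/4 = -1/4*(-1) = 1/4)
V = -1/16 (V = -1/4*1/4 = -1/16 ≈ -0.062500)
(sqrt(33 + (5*(-3) + 4)) + V)**2 = (sqrt(33 + (5*(-3) + 4)) - 1/16)**2 = (sqrt(33 + (-15 + 4)) - 1/16)**2 = (sqrt(33 - 11) - 1/16)**2 = (sqrt(22) - 1/16)**2 = (-1/16 + sqrt(22))**2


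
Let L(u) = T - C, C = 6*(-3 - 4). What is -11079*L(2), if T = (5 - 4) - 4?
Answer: -432081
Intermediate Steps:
C = -42 (C = 6*(-7) = -42)
T = -3 (T = 1 - 4 = -3)
L(u) = 39 (L(u) = -3 - 1*(-42) = -3 + 42 = 39)
-11079*L(2) = -11079*39 = -432081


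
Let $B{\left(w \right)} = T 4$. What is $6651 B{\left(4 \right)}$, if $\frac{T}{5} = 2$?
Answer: $266040$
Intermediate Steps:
$T = 10$ ($T = 5 \cdot 2 = 10$)
$B{\left(w \right)} = 40$ ($B{\left(w \right)} = 10 \cdot 4 = 40$)
$6651 B{\left(4 \right)} = 6651 \cdot 40 = 266040$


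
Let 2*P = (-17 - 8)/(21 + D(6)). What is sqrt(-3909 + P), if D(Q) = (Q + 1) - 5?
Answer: I*sqrt(8272594)/46 ≈ 62.526*I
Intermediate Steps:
D(Q) = -4 + Q (D(Q) = (1 + Q) - 5 = -4 + Q)
P = -25/46 (P = ((-17 - 8)/(21 + (-4 + 6)))/2 = (-25/(21 + 2))/2 = (-25/23)/2 = ((1/23)*(-25))/2 = (1/2)*(-25/23) = -25/46 ≈ -0.54348)
sqrt(-3909 + P) = sqrt(-3909 - 25/46) = sqrt(-179839/46) = I*sqrt(8272594)/46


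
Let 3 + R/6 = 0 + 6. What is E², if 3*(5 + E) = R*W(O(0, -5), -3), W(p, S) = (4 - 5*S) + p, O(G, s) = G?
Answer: 11881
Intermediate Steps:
R = 18 (R = -18 + 6*(0 + 6) = -18 + 6*6 = -18 + 36 = 18)
W(p, S) = 4 + p - 5*S
E = 109 (E = -5 + (18*(4 + 0 - 5*(-3)))/3 = -5 + (18*(4 + 0 + 15))/3 = -5 + (18*19)/3 = -5 + (⅓)*342 = -5 + 114 = 109)
E² = 109² = 11881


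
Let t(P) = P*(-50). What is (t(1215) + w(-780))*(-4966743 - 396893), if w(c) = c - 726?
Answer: 333918522816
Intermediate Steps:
w(c) = -726 + c
t(P) = -50*P
(t(1215) + w(-780))*(-4966743 - 396893) = (-50*1215 + (-726 - 780))*(-4966743 - 396893) = (-60750 - 1506)*(-5363636) = -62256*(-5363636) = 333918522816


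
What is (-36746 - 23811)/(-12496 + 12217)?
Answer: 60557/279 ≈ 217.05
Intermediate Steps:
(-36746 - 23811)/(-12496 + 12217) = -60557/(-279) = -60557*(-1/279) = 60557/279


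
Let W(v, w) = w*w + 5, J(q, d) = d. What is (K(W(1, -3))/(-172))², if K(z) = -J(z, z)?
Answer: 49/7396 ≈ 0.0066252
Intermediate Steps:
W(v, w) = 5 + w² (W(v, w) = w² + 5 = 5 + w²)
K(z) = -z
(K(W(1, -3))/(-172))² = (-(5 + (-3)²)/(-172))² = (-(5 + 9)*(-1/172))² = (-1*14*(-1/172))² = (-14*(-1/172))² = (7/86)² = 49/7396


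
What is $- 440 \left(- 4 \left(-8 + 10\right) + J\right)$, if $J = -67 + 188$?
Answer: $-49720$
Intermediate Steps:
$J = 121$
$- 440 \left(- 4 \left(-8 + 10\right) + J\right) = - 440 \left(- 4 \left(-8 + 10\right) + 121\right) = - 440 \left(\left(-4\right) 2 + 121\right) = - 440 \left(-8 + 121\right) = \left(-440\right) 113 = -49720$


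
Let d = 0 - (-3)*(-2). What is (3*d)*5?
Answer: -90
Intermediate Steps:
d = -6 (d = 0 - 1*6 = 0 - 6 = -6)
(3*d)*5 = (3*(-6))*5 = -18*5 = -90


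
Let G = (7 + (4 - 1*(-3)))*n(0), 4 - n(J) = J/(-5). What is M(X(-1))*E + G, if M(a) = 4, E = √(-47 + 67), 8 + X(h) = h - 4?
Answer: 56 + 8*√5 ≈ 73.889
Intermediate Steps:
X(h) = -12 + h (X(h) = -8 + (h - 4) = -8 + (-4 + h) = -12 + h)
n(J) = 4 + J/5 (n(J) = 4 - J/(-5) = 4 - J*(-1)/5 = 4 - (-1)*J/5 = 4 + J/5)
E = 2*√5 (E = √20 = 2*√5 ≈ 4.4721)
G = 56 (G = (7 + (4 - 1*(-3)))*(4 + (⅕)*0) = (7 + (4 + 3))*(4 + 0) = (7 + 7)*4 = 14*4 = 56)
M(X(-1))*E + G = 4*(2*√5) + 56 = 8*√5 + 56 = 56 + 8*√5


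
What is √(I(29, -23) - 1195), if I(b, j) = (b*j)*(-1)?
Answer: 4*I*√33 ≈ 22.978*I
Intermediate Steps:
I(b, j) = -b*j
√(I(29, -23) - 1195) = √(-1*29*(-23) - 1195) = √(667 - 1195) = √(-528) = 4*I*√33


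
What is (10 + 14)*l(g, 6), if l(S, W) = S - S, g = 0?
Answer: 0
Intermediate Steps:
l(S, W) = 0
(10 + 14)*l(g, 6) = (10 + 14)*0 = 24*0 = 0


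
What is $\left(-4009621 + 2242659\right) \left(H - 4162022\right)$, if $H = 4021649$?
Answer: $248033756826$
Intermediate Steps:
$\left(-4009621 + 2242659\right) \left(H - 4162022\right) = \left(-4009621 + 2242659\right) \left(4021649 - 4162022\right) = \left(-1766962\right) \left(-140373\right) = 248033756826$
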